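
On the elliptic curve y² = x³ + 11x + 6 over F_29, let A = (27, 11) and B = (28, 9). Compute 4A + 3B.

First 4A:
Repeated addition: build up to 4A.
2A: tangent at (27, 11): λ = (3·27² + 11)/(2·11) ≡ 23/22. 22⁻¹ ≡ 4 (mod 29), so λ ≡ 23·4 ≡ 5.
  x = λ² - 27 - 27 = 25 - 54 ≡ 0; y = λ·(27 - 0) - 11 ≡ 8. → (0, 8)
3A: (0, 8) + (27, 11). λ = (11 - 8)/(27 - 0) ≡ 3/27 mod 29. 27⁻¹ ≡ 14 (mod 29) since 27·14 = 378 ≡ 1, so λ ≡ 13.
  x = λ² - 0 - 27 = 169 - 27 ≡ 26; y = λ·(0 - 26) - 8 ≡ 2. → (26, 2)
4A: (26, 2) + (27, 11). λ = (11 - 2)/(27 - 26) ≡ 9/1 mod 29. 1⁻¹ ≡ 1 (mod 29), so λ ≡ 9.
  x = λ² - 26 - 27 = 81 - 53 ≡ 28; y = λ·(26 - 28) - 2 ≡ 9. → (28, 9)
4A = (28, 9).
Next 3B:
Repeated addition: build up to 3B.
2B: tangent at (28, 9): λ = (3·28² + 11)/(2·9) ≡ 14/18. 18⁻¹ ≡ 21 (mod 29) since 18·21 = 378 ≡ 1, so λ ≡ 14·21 ≡ 4.
  x = λ² - 28 - 28 = 16 - 56 ≡ 18; y = λ·(28 - 18) - 9 ≡ 2. → (18, 2)
3B: (18, 2) + (28, 9). λ = (9 - 2)/(28 - 18) ≡ 7/10 mod 29. 10⁻¹ ≡ 3 (mod 29), so λ ≡ 21.
  x = λ² - 18 - 28 = 441 - 46 ≡ 18; y = λ·(18 - 18) - 2 ≡ 27. → (18, 27)
3B = (18, 27).
Finally 4A + 3B:
(28, 9) + (18, 27). λ = (27 - 9)/(18 - 28) ≡ 18/19 mod 29. 19⁻¹ ≡ 26 (mod 29), so λ ≡ 4.
  x = λ² - 28 - 18 = 16 - 46 ≡ 28; y = λ·(28 - 28) - 9 ≡ 20. → (28, 20)

(28, 20)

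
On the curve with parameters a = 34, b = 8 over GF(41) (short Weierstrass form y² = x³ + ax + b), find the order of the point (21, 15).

10

2P: tangent at (21, 15): λ = (3·21² + 34)/(2·15) ≡ 4/30. 30⁻¹ ≡ 26 (mod 41), so λ ≡ 4·26 ≡ 22.
  x = λ² - 21 - 21 = 484 - 42 ≡ 32; y = λ·(21 - 32) - 15 ≡ 30. → (32, 30)
3P: (32, 30) + (21, 15). λ = (15 - 30)/(21 - 32) ≡ 26/30 mod 41. 30⁻¹ ≡ 26 (mod 41) since 30·26 = 780 ≡ 1, so λ ≡ 20.
  x = λ² - 32 - 21 = 400 - 53 ≡ 19; y = λ·(32 - 19) - 30 ≡ 25. → (19, 25)
4P: (19, 25) + (21, 15). λ = (15 - 25)/(21 - 19) ≡ 31/2 mod 41. 2⁻¹ ≡ 21 (mod 41) since 2·21 = 42 ≡ 1, so λ ≡ 36.
  x = λ² - 19 - 21 = 1296 - 40 ≡ 26; y = λ·(19 - 26) - 25 ≡ 10. → (26, 10)
5P: (26, 10) + (21, 15). λ = (15 - 10)/(21 - 26) ≡ 5/36 mod 41. 36⁻¹ ≡ 8 (mod 41), so λ ≡ 40.
  x = λ² - 26 - 21 = 1600 - 47 ≡ 36; y = λ·(26 - 36) - 10 ≡ 0. → (36, 0)
6P: (36, 0) + (21, 15). λ = (15 - 0)/(21 - 36) ≡ 15/26 mod 41. 26⁻¹ ≡ 30 (mod 41), so λ ≡ 40.
  x = λ² - 36 - 21 = 1600 - 57 ≡ 26; y = λ·(36 - 26) - 0 ≡ 31. → (26, 31)
7P: (26, 31) + (21, 15). λ = (15 - 31)/(21 - 26) ≡ 25/36 mod 41. 36⁻¹ ≡ 8 (mod 41), so λ ≡ 36.
  x = λ² - 26 - 21 = 1296 - 47 ≡ 19; y = λ·(26 - 19) - 31 ≡ 16. → (19, 16)
8P: (19, 16) + (21, 15). λ = (15 - 16)/(21 - 19) ≡ 40/2 mod 41. 2⁻¹ ≡ 21 (mod 41) since 2·21 = 42 ≡ 1, so λ ≡ 20.
  x = λ² - 19 - 21 = 400 - 40 ≡ 32; y = λ·(19 - 32) - 16 ≡ 11. → (32, 11)
9P: (32, 11) + (21, 15). λ = (15 - 11)/(21 - 32) ≡ 4/30 mod 41. 30⁻¹ ≡ 26 (mod 41) since 30·26 = 780 ≡ 1, so λ ≡ 22.
  x = λ² - 32 - 21 = 484 - 53 ≡ 21; y = λ·(32 - 21) - 11 ≡ 26. → (21, 26)
10P: (21, 26) + (21, 15): same x and y₁ ≡ -y₂, so the sum is O.
10P = O, so the order is 10.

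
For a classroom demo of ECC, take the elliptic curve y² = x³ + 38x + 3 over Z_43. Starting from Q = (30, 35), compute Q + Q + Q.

Repeated addition: build up to 3Q.
2Q: tangent at (30, 35): λ = (3·30² + 38)/(2·35) ≡ 29/27. 27⁻¹ ≡ 8 (mod 43), so λ ≡ 29·8 ≡ 17.
  x = λ² - 30 - 30 = 289 - 60 ≡ 14; y = λ·(30 - 14) - 35 ≡ 22. → (14, 22)
3Q: (14, 22) + (30, 35). λ = (35 - 22)/(30 - 14) ≡ 13/16 mod 43. 16⁻¹ ≡ 35 (mod 43) since 16·35 = 560 ≡ 1, so λ ≡ 25.
  x = λ² - 14 - 30 = 625 - 44 ≡ 22; y = λ·(14 - 22) - 22 ≡ 36. → (22, 36)

(22, 36)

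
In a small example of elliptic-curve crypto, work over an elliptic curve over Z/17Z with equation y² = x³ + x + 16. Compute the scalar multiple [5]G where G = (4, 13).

Repeated addition: build up to 5G.
2G: tangent at (4, 13): λ = (3·4² + 1)/(2·13) ≡ 15/9. 9⁻¹ ≡ 2 (mod 17) since 9·2 = 18 ≡ 1, so λ ≡ 15·2 ≡ 13.
  x = λ² - 4 - 4 = 169 - 8 ≡ 8; y = λ·(4 - 8) - 13 ≡ 3. → (8, 3)
3G: (8, 3) + (4, 13). λ = (13 - 3)/(4 - 8) ≡ 10/13 mod 17. 13⁻¹ ≡ 4 (mod 17) since 13·4 = 52 ≡ 1, so λ ≡ 6.
  x = λ² - 8 - 4 = 36 - 12 ≡ 7; y = λ·(8 - 7) - 3 ≡ 3. → (7, 3)
4G: (7, 3) + (4, 13). λ = (13 - 3)/(4 - 7) ≡ 10/14 mod 17. 14⁻¹ ≡ 11 (mod 17), so λ ≡ 8.
  x = λ² - 7 - 4 = 64 - 11 ≡ 2; y = λ·(7 - 2) - 3 ≡ 3. → (2, 3)
5G: (2, 3) + (4, 13). λ = (13 - 3)/(4 - 2) ≡ 10/2 mod 17. 2⁻¹ ≡ 9 (mod 17) since 2·9 = 18 ≡ 1, so λ ≡ 5.
  x = λ² - 2 - 4 = 25 - 6 ≡ 2; y = λ·(2 - 2) - 3 ≡ 14. → (2, 14)

(2, 14)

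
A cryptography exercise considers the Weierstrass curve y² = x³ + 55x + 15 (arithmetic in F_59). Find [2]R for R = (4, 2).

tangent at (4, 2): λ = (3·4² + 55)/(2·2) ≡ 44/4. 4⁻¹ ≡ 15 (mod 59), so λ ≡ 44·15 ≡ 11.
  x = λ² - 4 - 4 = 121 - 8 ≡ 54; y = λ·(4 - 54) - 2 ≡ 38. → (54, 38)

(54, 38)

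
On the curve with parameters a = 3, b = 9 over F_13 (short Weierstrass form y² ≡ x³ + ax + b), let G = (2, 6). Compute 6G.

(2, 7)

Double-and-add on 6 = (110)₂. Start with G = (2, 6) for the leading 1-bit.
double: tangent at (2, 6): λ = (3·2² + 3)/(2·6) ≡ 2/12. 12⁻¹ ≡ 12 (mod 13) since 12·12 = 144 ≡ 1, so λ ≡ 2·12 ≡ 11.
  x = λ² - 2 - 2 = 121 - 4 ≡ 0; y = λ·(2 - 0) - 6 ≡ 3. → (0, 3)
add G: (0, 3) + (2, 6). λ = (6 - 3)/(2 - 0) ≡ 3/2 mod 13. 2⁻¹ ≡ 7 (mod 13), so λ ≡ 8.
  x = λ² - 0 - 2 = 64 - 2 ≡ 10; y = λ·(0 - 10) - 3 ≡ 8. → (10, 8)
double: tangent at (10, 8): λ = (3·10² + 3)/(2·8) ≡ 4/3. 3⁻¹ ≡ 9 (mod 13), so λ ≡ 4·9 ≡ 10.
  x = λ² - 10 - 10 = 100 - 20 ≡ 2; y = λ·(10 - 2) - 8 ≡ 7. → (2, 7)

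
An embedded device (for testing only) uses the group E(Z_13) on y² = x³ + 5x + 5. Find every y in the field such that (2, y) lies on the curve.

x³ + 5x + 5 = 23 ≡ 10 (mod 13).
Square roots of 10 mod 13: 6 and 7 (since 6² = 36 ≡ 10).

6, 7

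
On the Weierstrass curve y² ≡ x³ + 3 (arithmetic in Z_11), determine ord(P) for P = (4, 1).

2P: tangent at (4, 1): λ = (3·4² + 0)/(2·1) ≡ 4/2. 2⁻¹ ≡ 6 (mod 11) since 2·6 = 12 ≡ 1, so λ ≡ 4·6 ≡ 2.
  x = λ² - 4 - 4 = 4 - 8 ≡ 7; y = λ·(4 - 7) - 1 ≡ 4. → (7, 4)
3P: (7, 4) + (4, 1). λ = (1 - 4)/(4 - 7) ≡ 8/8 mod 11. 8⁻¹ ≡ 7 (mod 11) since 8·7 = 56 ≡ 1, so λ ≡ 1.
  x = λ² - 7 - 4 = 1 - 11 ≡ 1; y = λ·(7 - 1) - 4 ≡ 2. → (1, 2)
4P: (1, 2) + (4, 1). λ = (1 - 2)/(4 - 1) ≡ 10/3 mod 11. 3⁻¹ ≡ 4 (mod 11) since 3·4 = 12 ≡ 1, so λ ≡ 7.
  x = λ² - 1 - 4 = 49 - 5 ≡ 0; y = λ·(1 - 0) - 2 ≡ 5. → (0, 5)
5P: (0, 5) + (4, 1). λ = (1 - 5)/(4 - 0) ≡ 7/4 mod 11. 4⁻¹ ≡ 3 (mod 11) since 4·3 = 12 ≡ 1, so λ ≡ 10.
  x = λ² - 0 - 4 = 100 - 4 ≡ 8; y = λ·(0 - 8) - 5 ≡ 3. → (8, 3)
6P: (8, 3) + (4, 1). λ = (1 - 3)/(4 - 8) ≡ 9/7 mod 11. 7⁻¹ ≡ 8 (mod 11), so λ ≡ 6.
  x = λ² - 8 - 4 = 36 - 12 ≡ 2; y = λ·(8 - 2) - 3 ≡ 0. → (2, 0)
7P: (2, 0) + (4, 1). λ = (1 - 0)/(4 - 2) ≡ 1/2 mod 11. 2⁻¹ ≡ 6 (mod 11) since 2·6 = 12 ≡ 1, so λ ≡ 6.
  x = λ² - 2 - 4 = 36 - 6 ≡ 8; y = λ·(2 - 8) - 0 ≡ 8. → (8, 8)
8P: (8, 8) + (4, 1). λ = (1 - 8)/(4 - 8) ≡ 4/7 mod 11. 7⁻¹ ≡ 8 (mod 11) since 7·8 = 56 ≡ 1, so λ ≡ 10.
  x = λ² - 8 - 4 = 100 - 12 ≡ 0; y = λ·(8 - 0) - 8 ≡ 6. → (0, 6)
9P: (0, 6) + (4, 1). λ = (1 - 6)/(4 - 0) ≡ 6/4 mod 11. 4⁻¹ ≡ 3 (mod 11), so λ ≡ 7.
  x = λ² - 0 - 4 = 49 - 4 ≡ 1; y = λ·(0 - 1) - 6 ≡ 9. → (1, 9)
10P: (1, 9) + (4, 1). λ = (1 - 9)/(4 - 1) ≡ 3/3 mod 11. 3⁻¹ ≡ 4 (mod 11), so λ ≡ 1.
  x = λ² - 1 - 4 = 1 - 5 ≡ 7; y = λ·(1 - 7) - 9 ≡ 7. → (7, 7)
11P: (7, 7) + (4, 1). λ = (1 - 7)/(4 - 7) ≡ 5/8 mod 11. 8⁻¹ ≡ 7 (mod 11), so λ ≡ 2.
  x = λ² - 7 - 4 = 4 - 11 ≡ 4; y = λ·(7 - 4) - 7 ≡ 10. → (4, 10)
12P: (4, 10) + (4, 1): same x and y₁ ≡ -y₂, so the sum is O.
12P = O, so the order is 12.

12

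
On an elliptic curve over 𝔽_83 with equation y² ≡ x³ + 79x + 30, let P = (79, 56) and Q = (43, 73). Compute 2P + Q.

First 2P:
Repeated addition: build up to 2P.
2P: tangent at (79, 56): λ = (3·79² + 79)/(2·56) ≡ 44/29. 29⁻¹ ≡ 63 (mod 83), so λ ≡ 44·63 ≡ 33.
  x = λ² - 79 - 79 = 1089 - 158 ≡ 18; y = λ·(79 - 18) - 56 ≡ 48. → (18, 48)
2P = (18, 48).
Finally 2P + Q:
(18, 48) + (43, 73). λ = (73 - 48)/(43 - 18) ≡ 25/25 mod 83. 25⁻¹ ≡ 10 (mod 83) since 25·10 = 250 ≡ 1, so λ ≡ 1.
  x = λ² - 18 - 43 = 1 - 61 ≡ 23; y = λ·(18 - 23) - 48 ≡ 30. → (23, 30)

(23, 30)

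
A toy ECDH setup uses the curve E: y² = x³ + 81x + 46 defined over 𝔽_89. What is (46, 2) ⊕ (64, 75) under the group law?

(60, 50)

(46, 2) + (64, 75). λ = (75 - 2)/(64 - 46) ≡ 73/18 mod 89. 18⁻¹ ≡ 5 (mod 89), so λ ≡ 9.
  x = λ² - 46 - 64 = 81 - 110 ≡ 60; y = λ·(46 - 60) - 2 ≡ 50. → (60, 50)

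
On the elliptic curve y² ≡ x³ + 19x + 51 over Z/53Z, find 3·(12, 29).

Write G = (12, 29).
Repeated addition: build up to 3G.
2G: tangent at (12, 29): λ = (3·12² + 19)/(2·29) ≡ 27/5. 5⁻¹ ≡ 32 (mod 53), so λ ≡ 27·32 ≡ 16.
  x = λ² - 12 - 12 = 256 - 24 ≡ 20; y = λ·(12 - 20) - 29 ≡ 2. → (20, 2)
3G: (20, 2) + (12, 29). λ = (29 - 2)/(12 - 20) ≡ 27/45 mod 53. 45⁻¹ ≡ 33 (mod 53), so λ ≡ 43.
  x = λ² - 20 - 12 = 1849 - 32 ≡ 15; y = λ·(20 - 15) - 2 ≡ 1. → (15, 1)

(15, 1)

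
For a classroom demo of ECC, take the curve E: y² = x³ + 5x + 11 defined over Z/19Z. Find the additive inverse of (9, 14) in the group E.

(9, 5)

-(9, 14) = (9, -14 mod 19) = (9, 5).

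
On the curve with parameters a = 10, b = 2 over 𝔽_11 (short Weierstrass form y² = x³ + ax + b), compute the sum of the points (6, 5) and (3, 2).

(3, 9)

(6, 5) + (3, 2). λ = (2 - 5)/(3 - 6) ≡ 8/8 mod 11. 8⁻¹ ≡ 7 (mod 11), so λ ≡ 1.
  x = λ² - 6 - 3 = 1 - 9 ≡ 3; y = λ·(6 - 3) - 5 ≡ 9. → (3, 9)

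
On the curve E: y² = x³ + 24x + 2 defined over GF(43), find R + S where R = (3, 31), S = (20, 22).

(3, 31) + (20, 22). λ = (22 - 31)/(20 - 3) ≡ 34/17 mod 43. 17⁻¹ ≡ 38 (mod 43), so λ ≡ 2.
  x = λ² - 3 - 20 = 4 - 23 ≡ 24; y = λ·(3 - 24) - 31 ≡ 13. → (24, 13)

(24, 13)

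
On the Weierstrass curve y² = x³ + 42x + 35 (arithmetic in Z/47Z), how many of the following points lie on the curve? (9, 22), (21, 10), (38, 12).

1

(9, 22): 22² ≡ 14, rhs ≡ 14 → on.
(21, 10): 10² ≡ 6, rhs ≡ 26 → off.
(38, 12): 12² ≡ 3, rhs ≡ 9 → off.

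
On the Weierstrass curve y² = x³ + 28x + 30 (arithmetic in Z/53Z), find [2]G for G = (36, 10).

(6, 34)

tangent at (36, 10): λ = (3·36² + 28)/(2·10) ≡ 47/20. 20⁻¹ ≡ 8 (mod 53), so λ ≡ 47·8 ≡ 5.
  x = λ² - 36 - 36 = 25 - 72 ≡ 6; y = λ·(36 - 6) - 10 ≡ 34. → (6, 34)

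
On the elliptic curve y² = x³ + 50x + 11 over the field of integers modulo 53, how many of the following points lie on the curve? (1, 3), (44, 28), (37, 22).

1

(1, 3): 3² ≡ 9, rhs ≡ 9 → on.
(44, 28): 28² ≡ 42, rhs ≡ 51 → off.
(37, 22): 22² ≡ 7, rhs ≡ 44 → off.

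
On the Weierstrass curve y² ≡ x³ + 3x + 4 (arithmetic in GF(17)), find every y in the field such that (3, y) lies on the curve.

x³ + 3x + 4 = 40 ≡ 6 (mod 17).
6 is a non-residue mod 17; no y exists.

none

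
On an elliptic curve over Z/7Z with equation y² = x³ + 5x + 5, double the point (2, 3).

(5, 6)

tangent at (2, 3): λ = (3·2² + 5)/(2·3) ≡ 3/6. 6⁻¹ ≡ 6 (mod 7), so λ ≡ 3·6 ≡ 4.
  x = λ² - 2 - 2 = 16 - 4 ≡ 5; y = λ·(2 - 5) - 3 ≡ 6. → (5, 6)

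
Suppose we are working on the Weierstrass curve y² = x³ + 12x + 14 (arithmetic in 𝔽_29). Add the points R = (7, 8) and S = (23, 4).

(7, 8) + (23, 4). λ = (4 - 8)/(23 - 7) ≡ 25/16 mod 29. 16⁻¹ ≡ 20 (mod 29) since 16·20 = 320 ≡ 1, so λ ≡ 7.
  x = λ² - 7 - 23 = 49 - 30 ≡ 19; y = λ·(7 - 19) - 8 ≡ 24. → (19, 24)

(19, 24)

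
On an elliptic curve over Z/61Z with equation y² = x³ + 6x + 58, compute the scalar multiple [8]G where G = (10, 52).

(0, 27)

Repeated addition: build up to 8G.
2G: tangent at (10, 52): λ = (3·10² + 6)/(2·52) ≡ 1/43. 43⁻¹ ≡ 44 (mod 61), so λ ≡ 1·44 ≡ 44.
  x = λ² - 10 - 10 = 1936 - 20 ≡ 25; y = λ·(10 - 25) - 52 ≡ 20. → (25, 20)
3G: (25, 20) + (10, 52). λ = (52 - 20)/(10 - 25) ≡ 32/46 mod 61. 46⁻¹ ≡ 4 (mod 61), so λ ≡ 6.
  x = λ² - 25 - 10 = 36 - 35 ≡ 1; y = λ·(25 - 1) - 20 ≡ 2. → (1, 2)
4G: (1, 2) + (10, 52). λ = (52 - 2)/(10 - 1) ≡ 50/9 mod 61. 9⁻¹ ≡ 34 (mod 61), so λ ≡ 53.
  x = λ² - 1 - 10 = 2809 - 11 ≡ 53; y = λ·(1 - 53) - 2 ≡ 48. → (53, 48)
5G: (53, 48) + (10, 52). λ = (52 - 48)/(10 - 53) ≡ 4/18 mod 61. 18⁻¹ ≡ 17 (mod 61) since 18·17 = 306 ≡ 1, so λ ≡ 7.
  x = λ² - 53 - 10 = 49 - 63 ≡ 47; y = λ·(53 - 47) - 48 ≡ 55. → (47, 55)
6G: (47, 55) + (10, 52). λ = (52 - 55)/(10 - 47) ≡ 58/24 mod 61. 24⁻¹ ≡ 28 (mod 61) since 24·28 = 672 ≡ 1, so λ ≡ 38.
  x = λ² - 47 - 10 = 1444 - 57 ≡ 45; y = λ·(47 - 45) - 55 ≡ 21. → (45, 21)
7G: (45, 21) + (10, 52). λ = (52 - 21)/(10 - 45) ≡ 31/26 mod 61. 26⁻¹ ≡ 54 (mod 61) since 26·54 = 1404 ≡ 1, so λ ≡ 27.
  x = λ² - 45 - 10 = 729 - 55 ≡ 3; y = λ·(45 - 3) - 21 ≡ 15. → (3, 15)
8G: (3, 15) + (10, 52). λ = (52 - 15)/(10 - 3) ≡ 37/7 mod 61. 7⁻¹ ≡ 35 (mod 61) since 7·35 = 245 ≡ 1, so λ ≡ 14.
  x = λ² - 3 - 10 = 196 - 13 ≡ 0; y = λ·(3 - 0) - 15 ≡ 27. → (0, 27)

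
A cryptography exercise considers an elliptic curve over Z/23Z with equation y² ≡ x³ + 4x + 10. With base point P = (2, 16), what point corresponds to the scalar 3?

Repeated addition: build up to 3P.
2P: tangent at (2, 16): λ = (3·2² + 4)/(2·16) ≡ 16/9. 9⁻¹ ≡ 18 (mod 23), so λ ≡ 16·18 ≡ 12.
  x = λ² - 2 - 2 = 144 - 4 ≡ 2; y = λ·(2 - 2) - 16 ≡ 7. → (2, 7)
3P: (2, 7) + (2, 16): same x and y₁ ≡ -y₂, so the sum is O.

O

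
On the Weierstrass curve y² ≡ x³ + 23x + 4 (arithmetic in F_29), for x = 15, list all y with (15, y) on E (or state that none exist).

none

x³ + 23x + 4 = 3724 ≡ 12 (mod 29).
12 is a non-residue mod 29; no y exists.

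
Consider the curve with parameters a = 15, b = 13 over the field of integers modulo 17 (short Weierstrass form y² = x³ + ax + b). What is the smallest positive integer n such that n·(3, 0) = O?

2

2P: (3, 0) + (3, 0): same x and y₁ ≡ -y₂, so the sum is O.
2P = O, so the order is 2.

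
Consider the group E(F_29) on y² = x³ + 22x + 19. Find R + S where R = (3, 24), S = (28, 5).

(3, 24) + (28, 5). λ = (5 - 24)/(28 - 3) ≡ 10/25 mod 29. 25⁻¹ ≡ 7 (mod 29) since 25·7 = 175 ≡ 1, so λ ≡ 12.
  x = λ² - 3 - 28 = 144 - 31 ≡ 26; y = λ·(3 - 26) - 24 ≡ 19. → (26, 19)

(26, 19)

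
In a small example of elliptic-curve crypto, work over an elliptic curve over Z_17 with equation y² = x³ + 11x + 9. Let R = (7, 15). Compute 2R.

(12, 4)

tangent at (7, 15): λ = (3·7² + 11)/(2·15) ≡ 5/13. 13⁻¹ ≡ 4 (mod 17), so λ ≡ 5·4 ≡ 3.
  x = λ² - 7 - 7 = 9 - 14 ≡ 12; y = λ·(7 - 12) - 15 ≡ 4. → (12, 4)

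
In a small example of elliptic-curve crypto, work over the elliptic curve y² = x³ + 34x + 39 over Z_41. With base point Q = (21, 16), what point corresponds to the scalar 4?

Repeated addition: build up to 4Q.
2Q: tangent at (21, 16): λ = (3·21² + 34)/(2·16) ≡ 4/32. 32⁻¹ ≡ 9 (mod 41) since 32·9 = 288 ≡ 1, so λ ≡ 4·9 ≡ 36.
  x = λ² - 21 - 21 = 1296 - 42 ≡ 24; y = λ·(21 - 24) - 16 ≡ 40. → (24, 40)
3Q: (24, 40) + (21, 16). λ = (16 - 40)/(21 - 24) ≡ 17/38 mod 41. 38⁻¹ ≡ 27 (mod 41) since 38·27 = 1026 ≡ 1, so λ ≡ 8.
  x = λ² - 24 - 21 = 64 - 45 ≡ 19; y = λ·(24 - 19) - 40 ≡ 0. → (19, 0)
4Q: (19, 0) + (21, 16). λ = (16 - 0)/(21 - 19) ≡ 16/2 mod 41. 2⁻¹ ≡ 21 (mod 41), so λ ≡ 8.
  x = λ² - 19 - 21 = 64 - 40 ≡ 24; y = λ·(19 - 24) - 0 ≡ 1. → (24, 1)

(24, 1)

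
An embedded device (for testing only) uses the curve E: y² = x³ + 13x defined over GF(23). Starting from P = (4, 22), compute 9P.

Double-and-add on 9 = (1001)₂. Start with P = (4, 22) for the leading 1-bit.
double: tangent at (4, 22): λ = (3·4² + 13)/(2·22) ≡ 15/21. 21⁻¹ ≡ 11 (mod 23), so λ ≡ 15·11 ≡ 4.
  x = λ² - 4 - 4 = 16 - 8 ≡ 8; y = λ·(4 - 8) - 22 ≡ 8. → (8, 8)
double: tangent at (8, 8): λ = (3·8² + 13)/(2·8) ≡ 21/16. 16⁻¹ ≡ 13 (mod 23), so λ ≡ 21·13 ≡ 20.
  x = λ² - 8 - 8 = 400 - 16 ≡ 16; y = λ·(8 - 16) - 8 ≡ 16. → (16, 16)
double: tangent at (16, 16): λ = (3·16² + 13)/(2·16) ≡ 22/9. 9⁻¹ ≡ 18 (mod 23) since 9·18 = 162 ≡ 1, so λ ≡ 22·18 ≡ 5.
  x = λ² - 16 - 16 = 25 - 32 ≡ 16; y = λ·(16 - 16) - 16 ≡ 7. → (16, 7)
add P: (16, 7) + (4, 22). λ = (22 - 7)/(4 - 16) ≡ 15/11 mod 23. 11⁻¹ ≡ 21 (mod 23) since 11·21 = 231 ≡ 1, so λ ≡ 16.
  x = λ² - 16 - 4 = 256 - 20 ≡ 6; y = λ·(16 - 6) - 7 ≡ 15. → (6, 15)

(6, 15)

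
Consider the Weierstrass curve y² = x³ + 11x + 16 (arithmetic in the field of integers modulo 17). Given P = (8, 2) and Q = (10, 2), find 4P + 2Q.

First 4P:
Double-and-add on 4 = (100)₂. Start with P = (8, 2) for the leading 1-bit.
double: tangent at (8, 2): λ = (3·8² + 11)/(2·2) ≡ 16/4. 4⁻¹ ≡ 13 (mod 17), so λ ≡ 16·13 ≡ 4.
  x = λ² - 8 - 8 = 16 - 16 ≡ 0; y = λ·(8 - 0) - 2 ≡ 13. → (0, 13)
double: tangent at (0, 13): λ = (3·0² + 11)/(2·13) ≡ 11/9. 9⁻¹ ≡ 2 (mod 17) since 9·2 = 18 ≡ 1, so λ ≡ 11·2 ≡ 5.
  x = λ² - 0 - 0 = 25 - 0 ≡ 8; y = λ·(0 - 8) - 13 ≡ 15. → (8, 15)
4P = (8, 15).
Next 2Q:
Repeated addition: build up to 2Q.
2Q: tangent at (10, 2): λ = (3·10² + 11)/(2·2) ≡ 5/4. 4⁻¹ ≡ 13 (mod 17), so λ ≡ 5·13 ≡ 14.
  x = λ² - 10 - 10 = 196 - 20 ≡ 6; y = λ·(10 - 6) - 2 ≡ 3. → (6, 3)
2Q = (6, 3).
Finally 4P + 2Q:
(8, 15) + (6, 3). λ = (3 - 15)/(6 - 8) ≡ 5/15 mod 17. 15⁻¹ ≡ 8 (mod 17) since 15·8 = 120 ≡ 1, so λ ≡ 6.
  x = λ² - 8 - 6 = 36 - 14 ≡ 5; y = λ·(8 - 5) - 15 ≡ 3. → (5, 3)

(5, 3)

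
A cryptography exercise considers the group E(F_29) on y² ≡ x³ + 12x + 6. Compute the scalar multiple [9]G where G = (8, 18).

(26, 28)

Repeated addition: build up to 9G.
2G: tangent at (8, 18): λ = (3·8² + 12)/(2·18) ≡ 1/7. 7⁻¹ ≡ 25 (mod 29) since 7·25 = 175 ≡ 1, so λ ≡ 1·25 ≡ 25.
  x = λ² - 8 - 8 = 625 - 16 ≡ 0; y = λ·(8 - 0) - 18 ≡ 8. → (0, 8)
3G: (0, 8) + (8, 18). λ = (18 - 8)/(8 - 0) ≡ 10/8 mod 29. 8⁻¹ ≡ 11 (mod 29), so λ ≡ 23.
  x = λ² - 0 - 8 = 529 - 8 ≡ 28; y = λ·(0 - 28) - 8 ≡ 15. → (28, 15)
4G: (28, 15) + (8, 18). λ = (18 - 15)/(8 - 28) ≡ 3/9 mod 29. 9⁻¹ ≡ 13 (mod 29), so λ ≡ 10.
  x = λ² - 28 - 8 = 100 - 36 ≡ 6; y = λ·(28 - 6) - 15 ≡ 2. → (6, 2)
5G: (6, 2) + (8, 18). λ = (18 - 2)/(8 - 6) ≡ 16/2 mod 29. 2⁻¹ ≡ 15 (mod 29), so λ ≡ 8.
  x = λ² - 6 - 8 = 64 - 14 ≡ 21; y = λ·(6 - 21) - 2 ≡ 23. → (21, 23)
6G: (21, 23) + (8, 18). λ = (18 - 23)/(8 - 21) ≡ 24/16 mod 29. 16⁻¹ ≡ 20 (mod 29) since 16·20 = 320 ≡ 1, so λ ≡ 16.
  x = λ² - 21 - 8 = 256 - 29 ≡ 24; y = λ·(21 - 24) - 23 ≡ 16. → (24, 16)
7G: (24, 16) + (8, 18). λ = (18 - 16)/(8 - 24) ≡ 2/13 mod 29. 13⁻¹ ≡ 9 (mod 29) since 13·9 = 117 ≡ 1, so λ ≡ 18.
  x = λ² - 24 - 8 = 324 - 32 ≡ 2; y = λ·(24 - 2) - 16 ≡ 3. → (2, 3)
8G: (2, 3) + (8, 18). λ = (18 - 3)/(8 - 2) ≡ 15/6 mod 29. 6⁻¹ ≡ 5 (mod 29) since 6·5 = 30 ≡ 1, so λ ≡ 17.
  x = λ² - 2 - 8 = 289 - 10 ≡ 18; y = λ·(2 - 18) - 3 ≡ 15. → (18, 15)
9G: (18, 15) + (8, 18). λ = (18 - 15)/(8 - 18) ≡ 3/19 mod 29. 19⁻¹ ≡ 26 (mod 29), so λ ≡ 20.
  x = λ² - 18 - 8 = 400 - 26 ≡ 26; y = λ·(18 - 26) - 15 ≡ 28. → (26, 28)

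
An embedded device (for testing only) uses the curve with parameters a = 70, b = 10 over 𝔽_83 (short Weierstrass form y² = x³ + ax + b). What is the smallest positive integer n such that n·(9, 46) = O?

3

2P: tangent at (9, 46): λ = (3·9² + 70)/(2·46) ≡ 64/9. 9⁻¹ ≡ 37 (mod 83), so λ ≡ 64·37 ≡ 44.
  x = λ² - 9 - 9 = 1936 - 18 ≡ 9; y = λ·(9 - 9) - 46 ≡ 37. → (9, 37)
3P: (9, 37) + (9, 46): same x and y₁ ≡ -y₂, so the sum is O.
3P = O, so the order is 3.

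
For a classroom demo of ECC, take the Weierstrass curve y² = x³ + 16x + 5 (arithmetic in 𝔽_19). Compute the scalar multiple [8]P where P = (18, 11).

Double-and-add on 8 = (1000)₂. Start with P = (18, 11) for the leading 1-bit.
double: tangent at (18, 11): λ = (3·18² + 16)/(2·11) ≡ 0/3. 3⁻¹ ≡ 13 (mod 19), so λ ≡ 0·13 ≡ 0.
  x = λ² - 18 - 18 = 0 - 36 ≡ 2; y = λ·(18 - 2) - 11 ≡ 8. → (2, 8)
double: tangent at (2, 8): λ = (3·2² + 16)/(2·8) ≡ 9/16. 16⁻¹ ≡ 6 (mod 19) since 16·6 = 96 ≡ 1, so λ ≡ 9·6 ≡ 16.
  x = λ² - 2 - 2 = 256 - 4 ≡ 5; y = λ·(2 - 5) - 8 ≡ 1. → (5, 1)
double: tangent at (5, 1): λ = (3·5² + 16)/(2·1) ≡ 15/2. 2⁻¹ ≡ 10 (mod 19) since 2·10 = 20 ≡ 1, so λ ≡ 15·10 ≡ 17.
  x = λ² - 5 - 5 = 289 - 10 ≡ 13; y = λ·(5 - 13) - 1 ≡ 15. → (13, 15)

(13, 15)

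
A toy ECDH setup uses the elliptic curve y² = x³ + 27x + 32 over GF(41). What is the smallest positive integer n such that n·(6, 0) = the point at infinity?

2

2P: (6, 0) + (6, 0): same x and y₁ ≡ -y₂, so the sum is the point at infinity.
2P = the point at infinity, so the order is 2.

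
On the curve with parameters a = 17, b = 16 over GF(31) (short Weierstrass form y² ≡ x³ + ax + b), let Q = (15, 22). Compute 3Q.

(13, 4)

Repeated addition: build up to 3Q.
2Q: tangent at (15, 22): λ = (3·15² + 17)/(2·22) ≡ 10/13. 13⁻¹ ≡ 12 (mod 31), so λ ≡ 10·12 ≡ 27.
  x = λ² - 15 - 15 = 729 - 30 ≡ 17; y = λ·(15 - 17) - 22 ≡ 17. → (17, 17)
3Q: (17, 17) + (15, 22). λ = (22 - 17)/(15 - 17) ≡ 5/29 mod 31. 29⁻¹ ≡ 15 (mod 31), so λ ≡ 13.
  x = λ² - 17 - 15 = 169 - 32 ≡ 13; y = λ·(17 - 13) - 17 ≡ 4. → (13, 4)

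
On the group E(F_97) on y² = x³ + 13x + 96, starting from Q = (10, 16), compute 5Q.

(45, 74)

Repeated addition: build up to 5Q.
2Q: tangent at (10, 16): λ = (3·10² + 13)/(2·16) ≡ 22/32. 32⁻¹ ≡ 94 (mod 97), so λ ≡ 22·94 ≡ 31.
  x = λ² - 10 - 10 = 961 - 20 ≡ 68; y = λ·(10 - 68) - 16 ≡ 29. → (68, 29)
3Q: (68, 29) + (10, 16). λ = (16 - 29)/(10 - 68) ≡ 84/39 mod 97. 39⁻¹ ≡ 5 (mod 97), so λ ≡ 32.
  x = λ² - 68 - 10 = 1024 - 78 ≡ 73; y = λ·(68 - 73) - 29 ≡ 5. → (73, 5)
4Q: (73, 5) + (10, 16). λ = (16 - 5)/(10 - 73) ≡ 11/34 mod 97. 34⁻¹ ≡ 20 (mod 97) since 34·20 = 680 ≡ 1, so λ ≡ 26.
  x = λ² - 73 - 10 = 676 - 83 ≡ 11; y = λ·(73 - 11) - 5 ≡ 55. → (11, 55)
5Q: (11, 55) + (10, 16). λ = (16 - 55)/(10 - 11) ≡ 58/96 mod 97. 96⁻¹ ≡ 96 (mod 97), so λ ≡ 39.
  x = λ² - 11 - 10 = 1521 - 21 ≡ 45; y = λ·(11 - 45) - 55 ≡ 74. → (45, 74)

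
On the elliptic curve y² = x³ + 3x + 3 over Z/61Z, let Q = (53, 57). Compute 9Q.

Repeated addition: build up to 9Q.
2Q: tangent at (53, 57): λ = (3·53² + 3)/(2·57) ≡ 12/53. 53⁻¹ ≡ 38 (mod 61), so λ ≡ 12·38 ≡ 29.
  x = λ² - 53 - 53 = 841 - 106 ≡ 3; y = λ·(53 - 3) - 57 ≡ 51. → (3, 51)
3Q: (3, 51) + (53, 57). λ = (57 - 51)/(53 - 3) ≡ 6/50 mod 61. 50⁻¹ ≡ 11 (mod 61) since 50·11 = 550 ≡ 1, so λ ≡ 5.
  x = λ² - 3 - 53 = 25 - 56 ≡ 30; y = λ·(3 - 30) - 51 ≡ 58. → (30, 58)
4Q: (30, 58) + (53, 57). λ = (57 - 58)/(53 - 30) ≡ 60/23 mod 61. 23⁻¹ ≡ 8 (mod 61), so λ ≡ 53.
  x = λ² - 30 - 53 = 2809 - 83 ≡ 42; y = λ·(30 - 42) - 58 ≡ 38. → (42, 38)
5Q: (42, 38) + (53, 57). λ = (57 - 38)/(53 - 42) ≡ 19/11 mod 61. 11⁻¹ ≡ 50 (mod 61) since 11·50 = 550 ≡ 1, so λ ≡ 35.
  x = λ² - 42 - 53 = 1225 - 95 ≡ 32; y = λ·(42 - 32) - 38 ≡ 7. → (32, 7)
6Q: (32, 7) + (53, 57). λ = (57 - 7)/(53 - 32) ≡ 50/21 mod 61. 21⁻¹ ≡ 32 (mod 61) since 21·32 = 672 ≡ 1, so λ ≡ 14.
  x = λ² - 32 - 53 = 196 - 85 ≡ 50; y = λ·(32 - 50) - 7 ≡ 46. → (50, 46)
7Q: (50, 46) + (53, 57). λ = (57 - 46)/(53 - 50) ≡ 11/3 mod 61. 3⁻¹ ≡ 41 (mod 61), so λ ≡ 24.
  x = λ² - 50 - 53 = 576 - 103 ≡ 46; y = λ·(50 - 46) - 46 ≡ 50. → (46, 50)
8Q: (46, 50) + (53, 57). λ = (57 - 50)/(53 - 46) ≡ 7/7 mod 61. 7⁻¹ ≡ 35 (mod 61), so λ ≡ 1.
  x = λ² - 46 - 53 = 1 - 99 ≡ 24; y = λ·(46 - 24) - 50 ≡ 33. → (24, 33)
9Q: (24, 33) + (53, 57). λ = (57 - 33)/(53 - 24) ≡ 24/29 mod 61. 29⁻¹ ≡ 40 (mod 61), so λ ≡ 45.
  x = λ² - 24 - 53 = 2025 - 77 ≡ 57; y = λ·(24 - 57) - 33 ≡ 7. → (57, 7)

(57, 7)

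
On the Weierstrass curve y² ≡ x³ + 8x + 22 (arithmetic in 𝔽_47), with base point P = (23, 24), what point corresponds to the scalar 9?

Double-and-add on 9 = (1001)₂. Start with P = (23, 24) for the leading 1-bit.
double: tangent at (23, 24): λ = (3·23² + 8)/(2·24) ≡ 44/1. 1⁻¹ ≡ 1 (mod 47), so λ ≡ 44·1 ≡ 44.
  x = λ² - 23 - 23 = 1936 - 46 ≡ 10; y = λ·(23 - 10) - 24 ≡ 31. → (10, 31)
double: tangent at (10, 31): λ = (3·10² + 8)/(2·31) ≡ 26/15. 15⁻¹ ≡ 22 (mod 47) since 15·22 = 330 ≡ 1, so λ ≡ 26·22 ≡ 8.
  x = λ² - 10 - 10 = 64 - 20 ≡ 44; y = λ·(10 - 44) - 31 ≡ 26. → (44, 26)
double: tangent at (44, 26): λ = (3·44² + 8)/(2·26) ≡ 35/5. 5⁻¹ ≡ 19 (mod 47) since 5·19 = 95 ≡ 1, so λ ≡ 35·19 ≡ 7.
  x = λ² - 44 - 44 = 49 - 88 ≡ 8; y = λ·(44 - 8) - 26 ≡ 38. → (8, 38)
add P: (8, 38) + (23, 24). λ = (24 - 38)/(23 - 8) ≡ 33/15 mod 47. 15⁻¹ ≡ 22 (mod 47), so λ ≡ 21.
  x = λ² - 8 - 23 = 441 - 31 ≡ 34; y = λ·(8 - 34) - 38 ≡ 27. → (34, 27)

(34, 27)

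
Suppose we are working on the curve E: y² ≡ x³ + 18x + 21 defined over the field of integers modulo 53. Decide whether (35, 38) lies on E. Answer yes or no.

yes

y² = 38² ≡ 13; x³ + 18x + 21 = 43526 ≡ 13 (mod 53). 13 = 13.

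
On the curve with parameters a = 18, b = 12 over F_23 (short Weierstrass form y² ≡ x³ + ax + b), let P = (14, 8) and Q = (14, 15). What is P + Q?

O

The two points share x = 14 and their y-coordinates satisfy 8 + 15 ≡ 0 (mod 23), so they are inverses. Their sum is 𝒪.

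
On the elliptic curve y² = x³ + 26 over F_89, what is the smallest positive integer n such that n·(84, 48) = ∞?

2P: tangent at (84, 48): λ = (3·84² + 0)/(2·48) ≡ 75/7. 7⁻¹ ≡ 51 (mod 89), so λ ≡ 75·51 ≡ 87.
  x = λ² - 84 - 84 = 7569 - 168 ≡ 14; y = λ·(84 - 14) - 48 ≡ 79. → (14, 79)
3P: (14, 79) + (84, 48). λ = (48 - 79)/(84 - 14) ≡ 58/70 mod 89. 70⁻¹ ≡ 14 (mod 89) since 70·14 = 980 ≡ 1, so λ ≡ 11.
  x = λ² - 14 - 84 = 121 - 98 ≡ 23; y = λ·(14 - 23) - 79 ≡ 0. → (23, 0)
4P: (23, 0) + (84, 48). λ = (48 - 0)/(84 - 23) ≡ 48/61 mod 89. 61⁻¹ ≡ 54 (mod 89) since 61·54 = 3294 ≡ 1, so λ ≡ 11.
  x = λ² - 23 - 84 = 121 - 107 ≡ 14; y = λ·(23 - 14) - 0 ≡ 10. → (14, 10)
5P: (14, 10) + (84, 48). λ = (48 - 10)/(84 - 14) ≡ 38/70 mod 89. 70⁻¹ ≡ 14 (mod 89), so λ ≡ 87.
  x = λ² - 14 - 84 = 7569 - 98 ≡ 84; y = λ·(14 - 84) - 10 ≡ 41. → (84, 41)
6P: (84, 41) + (84, 48): same x and y₁ ≡ -y₂, so the sum is ∞.
6P = ∞, so the order is 6.

6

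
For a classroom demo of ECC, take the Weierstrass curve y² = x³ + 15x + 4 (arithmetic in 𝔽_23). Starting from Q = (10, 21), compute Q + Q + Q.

Repeated addition: build up to 3Q.
2Q: tangent at (10, 21): λ = (3·10² + 15)/(2·21) ≡ 16/19. 19⁻¹ ≡ 17 (mod 23) since 19·17 = 323 ≡ 1, so λ ≡ 16·17 ≡ 19.
  x = λ² - 10 - 10 = 361 - 20 ≡ 19; y = λ·(10 - 19) - 21 ≡ 15. → (19, 15)
3Q: (19, 15) + (10, 21). λ = (21 - 15)/(10 - 19) ≡ 6/14 mod 23. 14⁻¹ ≡ 5 (mod 23) since 14·5 = 70 ≡ 1, so λ ≡ 7.
  x = λ² - 19 - 10 = 49 - 29 ≡ 20; y = λ·(19 - 20) - 15 ≡ 1. → (20, 1)

(20, 1)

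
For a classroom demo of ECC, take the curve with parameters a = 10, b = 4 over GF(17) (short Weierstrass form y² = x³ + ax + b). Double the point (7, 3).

tangent at (7, 3): λ = (3·7² + 10)/(2·3) ≡ 4/6. 6⁻¹ ≡ 3 (mod 17), so λ ≡ 4·3 ≡ 12.
  x = λ² - 7 - 7 = 144 - 14 ≡ 11; y = λ·(7 - 11) - 3 ≡ 0. → (11, 0)

(11, 0)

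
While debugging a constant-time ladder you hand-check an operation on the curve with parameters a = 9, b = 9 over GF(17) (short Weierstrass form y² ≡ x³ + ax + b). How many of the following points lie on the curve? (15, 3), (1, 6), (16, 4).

2

(15, 3): 3² ≡ 9, rhs ≡ 0 → off.
(1, 6): 6² ≡ 2, rhs ≡ 2 → on.
(16, 4): 4² ≡ 16, rhs ≡ 16 → on.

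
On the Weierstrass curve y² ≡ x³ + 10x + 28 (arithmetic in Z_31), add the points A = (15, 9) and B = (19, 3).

(15, 9) + (19, 3). λ = (3 - 9)/(19 - 15) ≡ 25/4 mod 31. 4⁻¹ ≡ 8 (mod 31) since 4·8 = 32 ≡ 1, so λ ≡ 14.
  x = λ² - 15 - 19 = 196 - 34 ≡ 7; y = λ·(15 - 7) - 9 ≡ 10. → (7, 10)

(7, 10)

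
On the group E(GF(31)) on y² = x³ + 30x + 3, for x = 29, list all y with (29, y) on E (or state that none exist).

x³ + 30x + 3 = 25262 ≡ 28 (mod 31).
Square roots of 28 mod 31: 11 and 20 (since 11² = 121 ≡ 28).

11, 20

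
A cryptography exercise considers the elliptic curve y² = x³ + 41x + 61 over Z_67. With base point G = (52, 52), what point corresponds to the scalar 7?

Double-and-add on 7 = (111)₂. Start with G = (52, 52) for the leading 1-bit.
double: tangent at (52, 52): λ = (3·52² + 41)/(2·52) ≡ 46/37. 37⁻¹ ≡ 29 (mod 67), so λ ≡ 46·29 ≡ 61.
  x = λ² - 52 - 52 = 3721 - 104 ≡ 66; y = λ·(52 - 66) - 52 ≡ 32. → (66, 32)
add G: (66, 32) + (52, 52). λ = (52 - 32)/(52 - 66) ≡ 20/53 mod 67. 53⁻¹ ≡ 43 (mod 67), so λ ≡ 56.
  x = λ² - 66 - 52 = 3136 - 118 ≡ 3; y = λ·(66 - 3) - 32 ≡ 12. → (3, 12)
double: tangent at (3, 12): λ = (3·3² + 41)/(2·12) ≡ 1/24. 24⁻¹ ≡ 14 (mod 67) since 24·14 = 336 ≡ 1, so λ ≡ 1·14 ≡ 14.
  x = λ² - 3 - 3 = 196 - 6 ≡ 56; y = λ·(3 - 56) - 12 ≡ 50. → (56, 50)
add G: (56, 50) + (52, 52). λ = (52 - 50)/(52 - 56) ≡ 2/63 mod 67. 63⁻¹ ≡ 50 (mod 67), so λ ≡ 33.
  x = λ² - 56 - 52 = 1089 - 108 ≡ 43; y = λ·(56 - 43) - 50 ≡ 44. → (43, 44)

(43, 44)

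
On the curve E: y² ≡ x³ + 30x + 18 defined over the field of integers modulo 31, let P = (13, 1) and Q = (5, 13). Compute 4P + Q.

First 4P:
Double-and-add on 4 = (100)₂. Start with P = (13, 1) for the leading 1-bit.
double: tangent at (13, 1): λ = (3·13² + 30)/(2·1) ≡ 10/2. 2⁻¹ ≡ 16 (mod 31) since 2·16 = 32 ≡ 1, so λ ≡ 10·16 ≡ 5.
  x = λ² - 13 - 13 = 25 - 26 ≡ 30; y = λ·(13 - 30) - 1 ≡ 7. → (30, 7)
double: tangent at (30, 7): λ = (3·30² + 30)/(2·7) ≡ 2/14. 14⁻¹ ≡ 20 (mod 31) since 14·20 = 280 ≡ 1, so λ ≡ 2·20 ≡ 9.
  x = λ² - 30 - 30 = 81 - 60 ≡ 21; y = λ·(30 - 21) - 7 ≡ 12. → (21, 12)
4P = (21, 12).
Finally 4P + Q:
(21, 12) + (5, 13). λ = (13 - 12)/(5 - 21) ≡ 1/15 mod 31. 15⁻¹ ≡ 29 (mod 31), so λ ≡ 29.
  x = λ² - 21 - 5 = 841 - 26 ≡ 9; y = λ·(21 - 9) - 12 ≡ 26. → (9, 26)

(9, 26)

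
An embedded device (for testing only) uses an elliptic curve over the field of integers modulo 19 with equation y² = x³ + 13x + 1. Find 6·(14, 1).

(14, 1)

Write P = (14, 1).
Double-and-add on 6 = (110)₂. Start with P = (14, 1) for the leading 1-bit.
double: tangent at (14, 1): λ = (3·14² + 13)/(2·1) ≡ 12/2. 2⁻¹ ≡ 10 (mod 19), so λ ≡ 12·10 ≡ 6.
  x = λ² - 14 - 14 = 36 - 28 ≡ 8; y = λ·(14 - 8) - 1 ≡ 16. → (8, 16)
add P: (8, 16) + (14, 1). λ = (1 - 16)/(14 - 8) ≡ 4/6 mod 19. 6⁻¹ ≡ 16 (mod 19) since 6·16 = 96 ≡ 1, so λ ≡ 7.
  x = λ² - 8 - 14 = 49 - 22 ≡ 8; y = λ·(8 - 8) - 16 ≡ 3. → (8, 3)
double: tangent at (8, 3): λ = (3·8² + 13)/(2·3) ≡ 15/6. 6⁻¹ ≡ 16 (mod 19), so λ ≡ 15·16 ≡ 12.
  x = λ² - 8 - 8 = 144 - 16 ≡ 14; y = λ·(8 - 14) - 3 ≡ 1. → (14, 1)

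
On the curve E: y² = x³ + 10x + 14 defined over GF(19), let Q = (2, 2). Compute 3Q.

(2, 17)

Repeated addition: build up to 3Q.
2Q: tangent at (2, 2): λ = (3·2² + 10)/(2·2) ≡ 3/4. 4⁻¹ ≡ 5 (mod 19) since 4·5 = 20 ≡ 1, so λ ≡ 3·5 ≡ 15.
  x = λ² - 2 - 2 = 225 - 4 ≡ 12; y = λ·(2 - 12) - 2 ≡ 0. → (12, 0)
3Q: (12, 0) + (2, 2). λ = (2 - 0)/(2 - 12) ≡ 2/9 mod 19. 9⁻¹ ≡ 17 (mod 19), so λ ≡ 15.
  x = λ² - 12 - 2 = 225 - 14 ≡ 2; y = λ·(12 - 2) - 0 ≡ 17. → (2, 17)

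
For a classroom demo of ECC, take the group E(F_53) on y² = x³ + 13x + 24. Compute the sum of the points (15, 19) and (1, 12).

(24, 3)

(15, 19) + (1, 12). λ = (12 - 19)/(1 - 15) ≡ 46/39 mod 53. 39⁻¹ ≡ 34 (mod 53) since 39·34 = 1326 ≡ 1, so λ ≡ 27.
  x = λ² - 15 - 1 = 729 - 16 ≡ 24; y = λ·(15 - 24) - 19 ≡ 3. → (24, 3)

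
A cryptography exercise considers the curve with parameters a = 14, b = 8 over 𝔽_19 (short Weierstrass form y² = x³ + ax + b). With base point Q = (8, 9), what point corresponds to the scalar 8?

Double-and-add on 8 = (1000)₂. Start with Q = (8, 9) for the leading 1-bit.
double: tangent at (8, 9): λ = (3·8² + 14)/(2·9) ≡ 16/18. 18⁻¹ ≡ 18 (mod 19), so λ ≡ 16·18 ≡ 3.
  x = λ² - 8 - 8 = 9 - 16 ≡ 12; y = λ·(8 - 12) - 9 ≡ 17. → (12, 17)
double: tangent at (12, 17): λ = (3·12² + 14)/(2·17) ≡ 9/15. 15⁻¹ ≡ 14 (mod 19) since 15·14 = 210 ≡ 1, so λ ≡ 9·14 ≡ 12.
  x = λ² - 12 - 12 = 144 - 24 ≡ 6; y = λ·(12 - 6) - 17 ≡ 17. → (6, 17)
double: tangent at (6, 17): λ = (3·6² + 14)/(2·17) ≡ 8/15. 15⁻¹ ≡ 14 (mod 19), so λ ≡ 8·14 ≡ 17.
  x = λ² - 6 - 6 = 289 - 12 ≡ 11; y = λ·(6 - 11) - 17 ≡ 12. → (11, 12)

(11, 12)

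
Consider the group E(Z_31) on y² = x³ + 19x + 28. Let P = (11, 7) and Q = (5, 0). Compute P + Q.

(0, 11)

(11, 7) + (5, 0). λ = (0 - 7)/(5 - 11) ≡ 24/25 mod 31. 25⁻¹ ≡ 5 (mod 31), so λ ≡ 27.
  x = λ² - 11 - 5 = 729 - 16 ≡ 0; y = λ·(11 - 0) - 7 ≡ 11. → (0, 11)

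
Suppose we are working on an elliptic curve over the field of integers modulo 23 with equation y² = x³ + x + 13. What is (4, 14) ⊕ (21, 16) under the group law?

(4, 14) + (21, 16). λ = (16 - 14)/(21 - 4) ≡ 2/17 mod 23. 17⁻¹ ≡ 19 (mod 23) since 17·19 = 323 ≡ 1, so λ ≡ 15.
  x = λ² - 4 - 21 = 225 - 25 ≡ 16; y = λ·(4 - 16) - 14 ≡ 13. → (16, 13)

(16, 13)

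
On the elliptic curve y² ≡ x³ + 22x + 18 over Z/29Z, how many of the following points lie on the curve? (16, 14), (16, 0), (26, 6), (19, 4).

2

(16, 14): 14² ≡ 22, rhs ≡ 0 → off.
(16, 0): 0² ≡ 0, rhs ≡ 0 → on.
(26, 6): 6² ≡ 7, rhs ≡ 12 → off.
(19, 4): 4² ≡ 16, rhs ≡ 16 → on.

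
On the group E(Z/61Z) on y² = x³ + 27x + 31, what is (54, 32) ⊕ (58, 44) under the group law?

(19, 12)

(54, 32) + (58, 44). λ = (44 - 32)/(58 - 54) ≡ 12/4 mod 61. 4⁻¹ ≡ 46 (mod 61) since 4·46 = 184 ≡ 1, so λ ≡ 3.
  x = λ² - 54 - 58 = 9 - 112 ≡ 19; y = λ·(54 - 19) - 32 ≡ 12. → (19, 12)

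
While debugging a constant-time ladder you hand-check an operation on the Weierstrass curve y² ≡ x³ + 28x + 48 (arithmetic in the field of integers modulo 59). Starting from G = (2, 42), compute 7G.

Repeated addition: build up to 7G.
2G: tangent at (2, 42): λ = (3·2² + 28)/(2·42) ≡ 40/25. 25⁻¹ ≡ 26 (mod 59), so λ ≡ 40·26 ≡ 37.
  x = λ² - 2 - 2 = 1369 - 4 ≡ 8; y = λ·(2 - 8) - 42 ≡ 31. → (8, 31)
3G: (8, 31) + (2, 42). λ = (42 - 31)/(2 - 8) ≡ 11/53 mod 59. 53⁻¹ ≡ 49 (mod 59), so λ ≡ 8.
  x = λ² - 8 - 2 = 64 - 10 ≡ 54; y = λ·(8 - 54) - 31 ≡ 14. → (54, 14)
4G: (54, 14) + (2, 42). λ = (42 - 14)/(2 - 54) ≡ 28/7 mod 59. 7⁻¹ ≡ 17 (mod 59), so λ ≡ 4.
  x = λ² - 54 - 2 = 16 - 56 ≡ 19; y = λ·(54 - 19) - 14 ≡ 8. → (19, 8)
5G: (19, 8) + (2, 42). λ = (42 - 8)/(2 - 19) ≡ 34/42 mod 59. 42⁻¹ ≡ 52 (mod 59), so λ ≡ 57.
  x = λ² - 19 - 2 = 3249 - 21 ≡ 42; y = λ·(19 - 42) - 8 ≡ 38. → (42, 38)
6G: (42, 38) + (2, 42). λ = (42 - 38)/(2 - 42) ≡ 4/19 mod 59. 19⁻¹ ≡ 28 (mod 59) since 19·28 = 532 ≡ 1, so λ ≡ 53.
  x = λ² - 42 - 2 = 2809 - 44 ≡ 51; y = λ·(42 - 51) - 38 ≡ 16. → (51, 16)
7G: (51, 16) + (2, 42). λ = (42 - 16)/(2 - 51) ≡ 26/10 mod 59. 10⁻¹ ≡ 6 (mod 59) since 10·6 = 60 ≡ 1, so λ ≡ 38.
  x = λ² - 51 - 2 = 1444 - 53 ≡ 34; y = λ·(51 - 34) - 16 ≡ 40. → (34, 40)

(34, 40)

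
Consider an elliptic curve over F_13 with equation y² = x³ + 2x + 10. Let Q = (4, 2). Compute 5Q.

(0, 6)

Double-and-add on 5 = (101)₂. Start with Q = (4, 2) for the leading 1-bit.
double: tangent at (4, 2): λ = (3·4² + 2)/(2·2) ≡ 11/4. 4⁻¹ ≡ 10 (mod 13), so λ ≡ 11·10 ≡ 6.
  x = λ² - 4 - 4 = 36 - 8 ≡ 2; y = λ·(4 - 2) - 2 ≡ 10. → (2, 10)
double: tangent at (2, 10): λ = (3·2² + 2)/(2·10) ≡ 1/7. 7⁻¹ ≡ 2 (mod 13), so λ ≡ 1·2 ≡ 2.
  x = λ² - 2 - 2 = 4 - 4 ≡ 0; y = λ·(2 - 0) - 10 ≡ 7. → (0, 7)
add Q: (0, 7) + (4, 2). λ = (2 - 7)/(4 - 0) ≡ 8/4 mod 13. 4⁻¹ ≡ 10 (mod 13), so λ ≡ 2.
  x = λ² - 0 - 4 = 4 - 4 ≡ 0; y = λ·(0 - 0) - 7 ≡ 6. → (0, 6)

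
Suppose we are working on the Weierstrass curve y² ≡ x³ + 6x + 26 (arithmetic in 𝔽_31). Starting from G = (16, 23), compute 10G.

Repeated addition: build up to 10G.
2G: tangent at (16, 23): λ = (3·16² + 6)/(2·23) ≡ 30/15. 15⁻¹ ≡ 29 (mod 31) since 15·29 = 435 ≡ 1, so λ ≡ 30·29 ≡ 2.
  x = λ² - 16 - 16 = 4 - 32 ≡ 3; y = λ·(16 - 3) - 23 ≡ 3. → (3, 3)
3G: (3, 3) + (16, 23). λ = (23 - 3)/(16 - 3) ≡ 20/13 mod 31. 13⁻¹ ≡ 12 (mod 31), so λ ≡ 23.
  x = λ² - 3 - 16 = 529 - 19 ≡ 14; y = λ·(3 - 14) - 3 ≡ 23. → (14, 23)
4G: (14, 23) + (16, 23). λ = (23 - 23)/(16 - 14) ≡ 0/2 mod 31. 2⁻¹ ≡ 16 (mod 31) since 2·16 = 32 ≡ 1, so λ ≡ 0.
  x = λ² - 14 - 16 = 0 - 30 ≡ 1; y = λ·(14 - 1) - 23 ≡ 8. → (1, 8)
5G: (1, 8) + (16, 23). λ = (23 - 8)/(16 - 1) ≡ 15/15 mod 31. 15⁻¹ ≡ 29 (mod 31), so λ ≡ 1.
  x = λ² - 1 - 16 = 1 - 17 ≡ 15; y = λ·(1 - 15) - 8 ≡ 9. → (15, 9)
6G: (15, 9) + (16, 23). λ = (23 - 9)/(16 - 15) ≡ 14/1 mod 31. 1⁻¹ ≡ 1 (mod 31), so λ ≡ 14.
  x = λ² - 15 - 16 = 196 - 31 ≡ 10; y = λ·(15 - 10) - 9 ≡ 30. → (10, 30)
7G: (10, 30) + (16, 23). λ = (23 - 30)/(16 - 10) ≡ 24/6 mod 31. 6⁻¹ ≡ 26 (mod 31) since 6·26 = 156 ≡ 1, so λ ≡ 4.
  x = λ² - 10 - 16 = 16 - 26 ≡ 21; y = λ·(10 - 21) - 30 ≡ 19. → (21, 19)
8G: (21, 19) + (16, 23). λ = (23 - 19)/(16 - 21) ≡ 4/26 mod 31. 26⁻¹ ≡ 6 (mod 31) since 26·6 = 156 ≡ 1, so λ ≡ 24.
  x = λ² - 21 - 16 = 576 - 37 ≡ 12; y = λ·(21 - 12) - 19 ≡ 11. → (12, 11)
9G: (12, 11) + (16, 23). λ = (23 - 11)/(16 - 12) ≡ 12/4 mod 31. 4⁻¹ ≡ 8 (mod 31) since 4·8 = 32 ≡ 1, so λ ≡ 3.
  x = λ² - 12 - 16 = 9 - 28 ≡ 12; y = λ·(12 - 12) - 11 ≡ 20. → (12, 20)
10G: (12, 20) + (16, 23). λ = (23 - 20)/(16 - 12) ≡ 3/4 mod 31. 4⁻¹ ≡ 8 (mod 31), so λ ≡ 24.
  x = λ² - 12 - 16 = 576 - 28 ≡ 21; y = λ·(12 - 21) - 20 ≡ 12. → (21, 12)

(21, 12)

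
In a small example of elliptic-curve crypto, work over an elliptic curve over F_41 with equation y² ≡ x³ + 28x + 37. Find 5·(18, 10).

(33, 30)

Write Q = (18, 10).
Repeated addition: build up to 5Q.
2Q: tangent at (18, 10): λ = (3·18² + 28)/(2·10) ≡ 16/20. 20⁻¹ ≡ 39 (mod 41), so λ ≡ 16·39 ≡ 9.
  x = λ² - 18 - 18 = 81 - 36 ≡ 4; y = λ·(18 - 4) - 10 ≡ 34. → (4, 34)
3Q: (4, 34) + (18, 10). λ = (10 - 34)/(18 - 4) ≡ 17/14 mod 41. 14⁻¹ ≡ 3 (mod 41) since 14·3 = 42 ≡ 1, so λ ≡ 10.
  x = λ² - 4 - 18 = 100 - 22 ≡ 37; y = λ·(4 - 37) - 34 ≡ 5. → (37, 5)
4Q: (37, 5) + (18, 10). λ = (10 - 5)/(18 - 37) ≡ 5/22 mod 41. 22⁻¹ ≡ 28 (mod 41), so λ ≡ 17.
  x = λ² - 37 - 18 = 289 - 55 ≡ 29; y = λ·(37 - 29) - 5 ≡ 8. → (29, 8)
5Q: (29, 8) + (18, 10). λ = (10 - 8)/(18 - 29) ≡ 2/30 mod 41. 30⁻¹ ≡ 26 (mod 41), so λ ≡ 11.
  x = λ² - 29 - 18 = 121 - 47 ≡ 33; y = λ·(29 - 33) - 8 ≡ 30. → (33, 30)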